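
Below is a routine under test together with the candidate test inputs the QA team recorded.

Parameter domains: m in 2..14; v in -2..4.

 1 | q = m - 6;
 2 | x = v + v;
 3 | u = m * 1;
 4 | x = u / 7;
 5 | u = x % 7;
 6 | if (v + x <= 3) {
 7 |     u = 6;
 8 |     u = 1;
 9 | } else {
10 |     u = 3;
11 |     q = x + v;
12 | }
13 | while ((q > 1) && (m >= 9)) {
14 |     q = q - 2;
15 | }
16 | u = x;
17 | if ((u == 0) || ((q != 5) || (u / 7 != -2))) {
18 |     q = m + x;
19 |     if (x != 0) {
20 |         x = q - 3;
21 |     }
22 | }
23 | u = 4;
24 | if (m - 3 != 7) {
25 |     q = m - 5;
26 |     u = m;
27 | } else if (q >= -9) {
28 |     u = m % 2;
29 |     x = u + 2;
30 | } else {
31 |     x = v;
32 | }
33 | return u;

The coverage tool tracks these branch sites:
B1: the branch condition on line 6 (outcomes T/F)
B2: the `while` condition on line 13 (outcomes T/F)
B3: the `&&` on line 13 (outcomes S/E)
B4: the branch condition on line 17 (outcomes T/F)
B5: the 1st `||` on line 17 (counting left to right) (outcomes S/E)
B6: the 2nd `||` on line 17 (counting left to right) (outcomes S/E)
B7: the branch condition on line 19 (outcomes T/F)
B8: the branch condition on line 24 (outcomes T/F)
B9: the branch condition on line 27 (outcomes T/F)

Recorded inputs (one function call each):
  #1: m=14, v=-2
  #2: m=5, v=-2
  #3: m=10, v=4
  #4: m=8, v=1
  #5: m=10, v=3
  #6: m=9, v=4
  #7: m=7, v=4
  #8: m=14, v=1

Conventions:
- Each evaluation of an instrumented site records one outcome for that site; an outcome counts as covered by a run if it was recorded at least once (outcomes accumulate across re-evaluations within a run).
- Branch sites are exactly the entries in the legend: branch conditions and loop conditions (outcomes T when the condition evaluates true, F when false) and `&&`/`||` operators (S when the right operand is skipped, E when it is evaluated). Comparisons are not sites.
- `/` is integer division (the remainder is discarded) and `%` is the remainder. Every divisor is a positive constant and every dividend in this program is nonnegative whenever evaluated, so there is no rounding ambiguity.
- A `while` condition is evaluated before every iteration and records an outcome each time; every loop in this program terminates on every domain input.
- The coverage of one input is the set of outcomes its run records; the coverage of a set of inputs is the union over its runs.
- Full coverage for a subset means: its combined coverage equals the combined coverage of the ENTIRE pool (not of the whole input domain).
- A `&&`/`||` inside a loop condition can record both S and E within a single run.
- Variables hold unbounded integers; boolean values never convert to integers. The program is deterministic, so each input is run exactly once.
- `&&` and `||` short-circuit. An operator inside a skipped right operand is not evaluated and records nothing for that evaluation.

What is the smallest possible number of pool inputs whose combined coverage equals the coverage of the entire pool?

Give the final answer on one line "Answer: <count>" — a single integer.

input #1, m=14, v=-2: events B1->T, B3->E, B2->T, B3->E, B2->T, B3->E, B2->T, B3->E, B2->T, B3->S, B2->F, B5->E, B6->S, B4->T, ...; outcomes B1=T, B2=T, B2=F, B3=S, B3=E, B4=T, B5=E, B6=S, B7=T, B8=T
input #2, m=5, v=-2: events B1->T, B3->S, B2->F, B5->S, B4->T, B7->F, B8->T; outcomes B1=T, B2=F, B3=S, B4=T, B5=S, B7=F, B8=T
input #3, m=10, v=4: events B1->F, B3->E, B2->T, B3->E, B2->T, B3->S, B2->F, B5->E, B6->S, B4->T, B7->T, B8->F, B9->T; outcomes B1=F, B2=T, B2=F, B3=S, B3=E, B4=T, B5=E, B6=S, B7=T, B8=F, B9=T
input #4, m=8, v=1: events B1->T, B3->E, B2->F, B5->E, B6->S, B4->T, B7->T, B8->T; outcomes B1=T, B2=F, B3=E, B4=T, B5=E, B6=S, B7=T, B8=T
input #5, m=10, v=3: events B1->F, B3->E, B2->T, B3->E, B2->T, B3->S, B2->F, B5->E, B6->S, B4->T, B7->T, B8->F, B9->T; outcomes B1=F, B2=T, B2=F, B3=S, B3=E, B4=T, B5=E, B6=S, B7=T, B8=F, B9=T
input #6, m=9, v=4: events B1->F, B3->E, B2->T, B3->E, B2->T, B3->S, B2->F, B5->E, B6->S, B4->T, B7->T, B8->T; outcomes B1=F, B2=T, B2=F, B3=S, B3=E, B4=T, B5=E, B6=S, B7=T, B8=T
input #7, m=7, v=4: events B1->F, B3->E, B2->F, B5->E, B6->E, B4->T, B7->T, B8->T; outcomes B1=F, B2=F, B3=E, B4=T, B5=E, B6=E, B7=T, B8=T
input #8, m=14, v=1: events B1->T, B3->E, B2->T, B3->E, B2->T, B3->E, B2->T, B3->E, B2->T, B3->S, B2->F, B5->E, B6->S, B4->T, ...; outcomes B1=T, B2=T, B2=F, B3=S, B3=E, B4=T, B5=E, B6=S, B7=T, B8=T
together the pool reaches 16 outcomes: B1=T, B1=F, B2=T, B2=F, B3=S, B3=E, B4=T, B5=S, B5=E, B6=S, B6=E, B7=T, B7=F, B8=T, B8=F, B9=T
no size-1 subset reaches all 16 outcomes (best union: 11/16)
no size-2 subset reaches all 16 outcomes (best union: 15/16)
the canonical winner is {2, 3, 7}: size 3, full 16-outcome coverage, earliest index list among size-3 covers

Answer: 3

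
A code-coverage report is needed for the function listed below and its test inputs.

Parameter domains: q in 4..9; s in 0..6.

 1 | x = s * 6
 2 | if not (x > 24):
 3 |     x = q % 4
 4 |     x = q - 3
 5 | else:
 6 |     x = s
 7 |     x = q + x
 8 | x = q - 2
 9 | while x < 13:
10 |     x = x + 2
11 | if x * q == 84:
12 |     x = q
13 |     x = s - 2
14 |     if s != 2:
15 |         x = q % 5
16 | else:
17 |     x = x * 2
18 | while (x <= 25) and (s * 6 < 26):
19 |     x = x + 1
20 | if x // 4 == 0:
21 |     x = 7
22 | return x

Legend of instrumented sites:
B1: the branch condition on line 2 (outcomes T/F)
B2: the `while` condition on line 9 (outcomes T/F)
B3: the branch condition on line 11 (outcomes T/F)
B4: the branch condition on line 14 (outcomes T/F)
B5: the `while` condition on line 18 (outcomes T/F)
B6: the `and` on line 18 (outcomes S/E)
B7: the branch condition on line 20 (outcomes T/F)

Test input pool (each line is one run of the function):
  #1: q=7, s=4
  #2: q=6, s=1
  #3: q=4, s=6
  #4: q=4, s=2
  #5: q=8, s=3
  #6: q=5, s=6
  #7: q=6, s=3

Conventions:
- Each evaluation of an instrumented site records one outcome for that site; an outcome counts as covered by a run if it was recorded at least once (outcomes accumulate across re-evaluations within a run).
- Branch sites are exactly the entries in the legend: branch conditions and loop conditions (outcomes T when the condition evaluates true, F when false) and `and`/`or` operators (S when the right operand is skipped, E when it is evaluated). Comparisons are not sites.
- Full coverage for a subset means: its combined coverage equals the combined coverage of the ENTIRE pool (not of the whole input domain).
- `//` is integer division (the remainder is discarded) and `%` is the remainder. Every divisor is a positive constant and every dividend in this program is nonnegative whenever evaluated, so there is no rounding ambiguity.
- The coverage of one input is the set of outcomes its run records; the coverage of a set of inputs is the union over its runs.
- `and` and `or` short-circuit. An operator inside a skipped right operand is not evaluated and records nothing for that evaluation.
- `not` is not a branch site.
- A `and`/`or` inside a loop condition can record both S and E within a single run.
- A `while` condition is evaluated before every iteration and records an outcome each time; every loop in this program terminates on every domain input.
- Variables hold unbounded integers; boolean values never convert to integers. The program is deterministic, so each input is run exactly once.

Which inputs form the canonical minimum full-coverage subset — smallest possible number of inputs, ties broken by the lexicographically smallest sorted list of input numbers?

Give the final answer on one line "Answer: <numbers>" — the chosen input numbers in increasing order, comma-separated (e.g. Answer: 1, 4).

run #1 (q=7, s=4) records B1=T, B2=T, B2=F, B3=F, B5=F, B6=S, B7=F
run #2 (q=6, s=1) records B1=T, B2=T, B2=F, B3=T, B4=T, B5=T, B5=F, B6=S, B6=E, B7=F
run #3 (q=4, s=6) records B1=F, B2=T, B2=F, B3=F, B5=F, B6=S, B7=F
run #4 (q=4, s=2) records B1=T, B2=T, B2=F, B3=F, B5=F, B6=S, B7=F
run #5 (q=8, s=3) records B1=T, B2=T, B2=F, B3=F, B5=F, B6=S, B7=F
run #6 (q=5, s=6) records B1=F, B2=T, B2=F, B3=F, B5=F, B6=S, B7=F
run #7 (q=6, s=3) records B1=T, B2=T, B2=F, B3=T, B4=T, B5=T, B5=F, B6=S, B6=E, B7=F
together the pool reaches 12 outcomes: B1=T, B1=F, B2=T, B2=F, B3=T, B3=F, B4=T, B5=T, B5=F, B6=S, B6=E, B7=F
every size-1 subset falls short of the 12 outcomes (best: 10/12)
size 2: inputs {2, 3} cover all 12 outcomes, and no lexicographically smaller subset of this size does

Answer: 2, 3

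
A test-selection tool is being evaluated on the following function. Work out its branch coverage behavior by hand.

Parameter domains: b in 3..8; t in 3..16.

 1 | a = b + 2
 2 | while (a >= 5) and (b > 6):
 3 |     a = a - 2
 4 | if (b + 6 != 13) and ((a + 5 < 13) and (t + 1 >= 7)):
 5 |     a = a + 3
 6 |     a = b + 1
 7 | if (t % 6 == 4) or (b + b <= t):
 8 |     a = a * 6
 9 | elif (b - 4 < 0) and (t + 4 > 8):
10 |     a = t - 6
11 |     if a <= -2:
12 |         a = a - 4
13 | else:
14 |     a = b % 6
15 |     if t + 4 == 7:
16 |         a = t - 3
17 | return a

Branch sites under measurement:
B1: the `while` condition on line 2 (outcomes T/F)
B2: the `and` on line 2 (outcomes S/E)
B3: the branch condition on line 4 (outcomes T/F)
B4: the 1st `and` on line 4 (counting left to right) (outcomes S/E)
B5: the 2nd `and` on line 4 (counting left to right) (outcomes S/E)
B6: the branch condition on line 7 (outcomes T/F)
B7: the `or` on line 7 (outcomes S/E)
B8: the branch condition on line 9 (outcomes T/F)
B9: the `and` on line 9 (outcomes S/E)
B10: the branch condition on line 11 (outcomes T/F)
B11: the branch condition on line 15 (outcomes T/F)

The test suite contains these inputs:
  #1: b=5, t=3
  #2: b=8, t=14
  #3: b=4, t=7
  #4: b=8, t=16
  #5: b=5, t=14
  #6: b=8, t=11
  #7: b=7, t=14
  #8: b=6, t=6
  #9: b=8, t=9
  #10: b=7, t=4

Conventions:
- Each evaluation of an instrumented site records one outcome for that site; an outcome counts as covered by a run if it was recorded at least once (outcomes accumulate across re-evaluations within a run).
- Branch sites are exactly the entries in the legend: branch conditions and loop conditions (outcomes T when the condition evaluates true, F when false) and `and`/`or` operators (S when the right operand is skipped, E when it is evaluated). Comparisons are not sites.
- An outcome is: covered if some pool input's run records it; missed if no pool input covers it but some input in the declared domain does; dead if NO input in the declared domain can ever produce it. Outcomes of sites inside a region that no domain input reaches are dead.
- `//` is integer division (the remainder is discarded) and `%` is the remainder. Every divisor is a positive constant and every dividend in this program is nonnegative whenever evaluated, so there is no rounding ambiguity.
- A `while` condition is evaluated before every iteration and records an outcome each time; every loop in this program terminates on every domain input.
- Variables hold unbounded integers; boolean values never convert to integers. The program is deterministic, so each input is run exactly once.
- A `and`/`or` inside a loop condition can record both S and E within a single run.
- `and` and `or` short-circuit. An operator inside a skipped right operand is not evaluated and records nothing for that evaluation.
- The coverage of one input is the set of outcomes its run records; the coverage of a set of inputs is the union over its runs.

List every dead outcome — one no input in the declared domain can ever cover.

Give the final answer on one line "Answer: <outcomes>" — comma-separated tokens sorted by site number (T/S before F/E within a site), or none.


exhaustive pass over the 84-input domain:
  B10=T: never recorded by any domain input -> dead
  reachable outcomes have witnesses, e.g. B1=T (e.g. b=7, t=3), B1=F (e.g. b=3, t=3), B2=S (e.g. b=7, t=3), B2=E (e.g. b=3, t=3)
Answer: B10=T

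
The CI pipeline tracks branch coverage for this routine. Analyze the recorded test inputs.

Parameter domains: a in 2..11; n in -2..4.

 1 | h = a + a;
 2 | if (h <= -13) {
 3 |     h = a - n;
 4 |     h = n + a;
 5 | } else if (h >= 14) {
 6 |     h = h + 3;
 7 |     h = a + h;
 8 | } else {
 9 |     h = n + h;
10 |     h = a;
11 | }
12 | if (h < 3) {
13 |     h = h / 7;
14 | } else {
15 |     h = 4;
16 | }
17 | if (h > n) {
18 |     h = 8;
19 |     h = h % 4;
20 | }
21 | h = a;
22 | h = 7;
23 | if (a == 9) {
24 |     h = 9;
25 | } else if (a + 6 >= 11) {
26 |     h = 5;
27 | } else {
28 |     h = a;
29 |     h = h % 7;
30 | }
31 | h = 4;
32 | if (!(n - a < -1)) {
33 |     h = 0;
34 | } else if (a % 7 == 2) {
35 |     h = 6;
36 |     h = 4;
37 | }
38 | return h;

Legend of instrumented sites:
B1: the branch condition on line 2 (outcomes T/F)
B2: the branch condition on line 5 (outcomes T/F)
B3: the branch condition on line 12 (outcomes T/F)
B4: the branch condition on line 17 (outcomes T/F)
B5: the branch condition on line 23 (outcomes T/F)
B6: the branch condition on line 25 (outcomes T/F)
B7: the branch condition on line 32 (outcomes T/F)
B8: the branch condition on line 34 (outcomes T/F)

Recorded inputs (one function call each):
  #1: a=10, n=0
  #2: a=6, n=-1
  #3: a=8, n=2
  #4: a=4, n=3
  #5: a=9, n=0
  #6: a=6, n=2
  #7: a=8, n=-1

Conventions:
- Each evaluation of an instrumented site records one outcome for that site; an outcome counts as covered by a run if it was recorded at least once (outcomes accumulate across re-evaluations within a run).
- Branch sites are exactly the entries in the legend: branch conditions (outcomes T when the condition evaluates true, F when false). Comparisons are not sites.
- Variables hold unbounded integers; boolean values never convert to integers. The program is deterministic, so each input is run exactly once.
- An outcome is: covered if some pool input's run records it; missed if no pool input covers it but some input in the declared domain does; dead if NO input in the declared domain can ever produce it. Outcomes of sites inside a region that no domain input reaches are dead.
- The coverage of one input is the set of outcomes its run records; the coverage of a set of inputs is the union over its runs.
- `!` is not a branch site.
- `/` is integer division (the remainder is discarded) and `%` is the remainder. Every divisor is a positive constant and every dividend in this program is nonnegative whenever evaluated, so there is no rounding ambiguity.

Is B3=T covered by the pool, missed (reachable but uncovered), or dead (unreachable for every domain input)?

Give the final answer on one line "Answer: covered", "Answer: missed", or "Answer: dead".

no pool input records B3=T
but domain input (a=2, n=-2) does record it -> reachable, so missed

Answer: missed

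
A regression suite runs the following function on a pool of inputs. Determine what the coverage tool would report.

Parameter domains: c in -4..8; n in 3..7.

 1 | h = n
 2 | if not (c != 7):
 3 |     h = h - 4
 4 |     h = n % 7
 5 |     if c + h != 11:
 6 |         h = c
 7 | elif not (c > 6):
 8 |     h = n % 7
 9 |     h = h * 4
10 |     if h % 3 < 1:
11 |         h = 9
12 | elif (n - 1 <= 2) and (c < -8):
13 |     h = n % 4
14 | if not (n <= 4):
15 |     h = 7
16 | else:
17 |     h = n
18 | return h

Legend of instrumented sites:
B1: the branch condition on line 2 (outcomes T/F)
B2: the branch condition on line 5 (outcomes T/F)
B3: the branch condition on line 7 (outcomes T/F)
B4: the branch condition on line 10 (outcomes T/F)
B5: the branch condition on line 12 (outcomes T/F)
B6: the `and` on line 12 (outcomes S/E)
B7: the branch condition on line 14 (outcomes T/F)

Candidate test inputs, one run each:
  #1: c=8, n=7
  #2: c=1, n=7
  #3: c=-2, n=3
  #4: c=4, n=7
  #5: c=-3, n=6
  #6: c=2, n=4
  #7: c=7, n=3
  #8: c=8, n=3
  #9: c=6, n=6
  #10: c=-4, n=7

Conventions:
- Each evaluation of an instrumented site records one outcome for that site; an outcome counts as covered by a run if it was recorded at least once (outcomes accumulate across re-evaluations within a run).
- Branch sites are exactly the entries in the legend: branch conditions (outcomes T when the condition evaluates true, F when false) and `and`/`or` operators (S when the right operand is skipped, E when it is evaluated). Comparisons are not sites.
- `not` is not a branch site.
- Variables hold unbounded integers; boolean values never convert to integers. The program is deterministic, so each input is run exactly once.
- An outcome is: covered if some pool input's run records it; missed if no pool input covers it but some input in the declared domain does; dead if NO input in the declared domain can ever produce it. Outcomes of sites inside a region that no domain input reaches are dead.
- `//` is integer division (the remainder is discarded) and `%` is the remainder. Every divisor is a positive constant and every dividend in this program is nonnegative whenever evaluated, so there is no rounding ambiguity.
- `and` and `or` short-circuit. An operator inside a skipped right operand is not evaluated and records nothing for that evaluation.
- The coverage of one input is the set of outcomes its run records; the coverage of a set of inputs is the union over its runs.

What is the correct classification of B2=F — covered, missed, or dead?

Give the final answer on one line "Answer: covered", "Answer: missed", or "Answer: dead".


no pool input records B2=F
but domain input (c=7, n=4) does record it -> reachable, so missed
Answer: missed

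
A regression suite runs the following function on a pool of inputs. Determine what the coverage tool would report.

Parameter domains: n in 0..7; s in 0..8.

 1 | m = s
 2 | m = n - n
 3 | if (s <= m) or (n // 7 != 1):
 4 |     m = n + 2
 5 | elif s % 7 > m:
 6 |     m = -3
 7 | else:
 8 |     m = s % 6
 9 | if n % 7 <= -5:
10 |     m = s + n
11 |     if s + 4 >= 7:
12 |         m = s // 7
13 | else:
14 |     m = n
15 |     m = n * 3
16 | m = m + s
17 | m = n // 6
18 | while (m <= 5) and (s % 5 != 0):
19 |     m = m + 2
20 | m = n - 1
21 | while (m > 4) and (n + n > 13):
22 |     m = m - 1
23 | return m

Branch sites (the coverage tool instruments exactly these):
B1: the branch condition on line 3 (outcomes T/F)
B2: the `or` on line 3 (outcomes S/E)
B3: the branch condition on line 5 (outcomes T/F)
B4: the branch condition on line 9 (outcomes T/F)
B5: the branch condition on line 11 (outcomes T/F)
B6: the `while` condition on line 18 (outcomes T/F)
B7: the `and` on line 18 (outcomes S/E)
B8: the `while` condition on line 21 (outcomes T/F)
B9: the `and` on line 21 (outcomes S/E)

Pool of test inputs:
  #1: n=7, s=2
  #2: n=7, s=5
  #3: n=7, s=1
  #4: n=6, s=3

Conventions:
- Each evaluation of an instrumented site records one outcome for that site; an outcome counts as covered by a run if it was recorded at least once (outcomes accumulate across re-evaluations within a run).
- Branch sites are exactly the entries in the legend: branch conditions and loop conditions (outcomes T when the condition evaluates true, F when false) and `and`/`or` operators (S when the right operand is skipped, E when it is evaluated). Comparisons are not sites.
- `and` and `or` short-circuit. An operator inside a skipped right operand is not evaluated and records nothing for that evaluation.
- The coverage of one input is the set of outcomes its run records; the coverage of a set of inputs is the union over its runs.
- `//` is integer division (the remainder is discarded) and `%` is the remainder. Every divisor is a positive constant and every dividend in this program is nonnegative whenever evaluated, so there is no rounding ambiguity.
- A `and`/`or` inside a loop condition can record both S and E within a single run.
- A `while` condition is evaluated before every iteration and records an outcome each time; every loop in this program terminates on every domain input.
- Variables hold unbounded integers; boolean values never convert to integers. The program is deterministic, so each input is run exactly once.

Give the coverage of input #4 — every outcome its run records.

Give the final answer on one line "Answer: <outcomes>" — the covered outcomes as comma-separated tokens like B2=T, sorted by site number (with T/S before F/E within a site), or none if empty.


Simulating input #4 (n=6, s=3) step by step:
  B2->E, B1->T, B4->F, B7->E, B6->T, B7->E, B6->T, B7->E, B6->T, B7->S
  B6->F, B9->E, B8->F
collecting distinct outcomes: B1=T, B2=E, B4=F, B6=T, B6=F, B7=S, B7=E, B8=F, B9=E
Answer: B1=T, B2=E, B4=F, B6=T, B6=F, B7=S, B7=E, B8=F, B9=E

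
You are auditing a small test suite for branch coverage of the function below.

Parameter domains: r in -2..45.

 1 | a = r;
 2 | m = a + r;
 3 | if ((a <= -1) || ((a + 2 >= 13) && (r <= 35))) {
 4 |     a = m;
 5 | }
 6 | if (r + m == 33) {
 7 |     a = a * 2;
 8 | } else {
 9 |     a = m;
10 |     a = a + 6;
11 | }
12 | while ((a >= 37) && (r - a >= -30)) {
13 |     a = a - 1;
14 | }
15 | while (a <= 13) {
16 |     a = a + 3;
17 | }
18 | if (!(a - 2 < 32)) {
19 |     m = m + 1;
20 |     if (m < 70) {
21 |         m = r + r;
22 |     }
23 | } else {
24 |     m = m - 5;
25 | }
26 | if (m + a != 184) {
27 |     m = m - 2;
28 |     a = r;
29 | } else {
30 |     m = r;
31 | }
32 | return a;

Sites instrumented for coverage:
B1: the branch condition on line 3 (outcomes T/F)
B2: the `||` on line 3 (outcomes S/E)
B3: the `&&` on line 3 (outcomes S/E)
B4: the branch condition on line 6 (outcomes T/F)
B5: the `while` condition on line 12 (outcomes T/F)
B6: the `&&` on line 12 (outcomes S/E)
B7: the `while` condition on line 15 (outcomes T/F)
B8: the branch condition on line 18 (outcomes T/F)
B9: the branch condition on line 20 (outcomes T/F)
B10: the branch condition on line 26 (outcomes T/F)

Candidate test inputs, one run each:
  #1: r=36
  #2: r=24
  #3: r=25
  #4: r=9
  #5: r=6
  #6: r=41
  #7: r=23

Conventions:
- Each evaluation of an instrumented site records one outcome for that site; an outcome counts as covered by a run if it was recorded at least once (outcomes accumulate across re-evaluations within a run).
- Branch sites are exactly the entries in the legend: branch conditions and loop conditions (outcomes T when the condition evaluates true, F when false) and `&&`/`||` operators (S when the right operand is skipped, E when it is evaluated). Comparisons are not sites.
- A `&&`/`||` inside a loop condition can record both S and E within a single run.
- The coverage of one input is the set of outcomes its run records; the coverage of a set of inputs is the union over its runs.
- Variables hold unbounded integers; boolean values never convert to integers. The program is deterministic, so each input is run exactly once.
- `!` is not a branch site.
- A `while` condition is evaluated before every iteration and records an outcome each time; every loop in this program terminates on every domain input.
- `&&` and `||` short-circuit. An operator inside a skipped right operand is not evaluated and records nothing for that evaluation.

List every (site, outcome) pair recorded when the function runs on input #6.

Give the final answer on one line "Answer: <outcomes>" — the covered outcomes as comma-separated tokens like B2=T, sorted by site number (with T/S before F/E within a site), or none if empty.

Simulating input #6 (r=41) step by step:
  B2->E, B3->E, B1->F, B4->F, B6->E, B5->F, B7->F, B8->T, B9->F, B10->T
distinct outcomes covered: B1=F, B2=E, B3=E, B4=F, B5=F, B6=E, B7=F, B8=T, B9=F, B10=T

Answer: B1=F, B2=E, B3=E, B4=F, B5=F, B6=E, B7=F, B8=T, B9=F, B10=T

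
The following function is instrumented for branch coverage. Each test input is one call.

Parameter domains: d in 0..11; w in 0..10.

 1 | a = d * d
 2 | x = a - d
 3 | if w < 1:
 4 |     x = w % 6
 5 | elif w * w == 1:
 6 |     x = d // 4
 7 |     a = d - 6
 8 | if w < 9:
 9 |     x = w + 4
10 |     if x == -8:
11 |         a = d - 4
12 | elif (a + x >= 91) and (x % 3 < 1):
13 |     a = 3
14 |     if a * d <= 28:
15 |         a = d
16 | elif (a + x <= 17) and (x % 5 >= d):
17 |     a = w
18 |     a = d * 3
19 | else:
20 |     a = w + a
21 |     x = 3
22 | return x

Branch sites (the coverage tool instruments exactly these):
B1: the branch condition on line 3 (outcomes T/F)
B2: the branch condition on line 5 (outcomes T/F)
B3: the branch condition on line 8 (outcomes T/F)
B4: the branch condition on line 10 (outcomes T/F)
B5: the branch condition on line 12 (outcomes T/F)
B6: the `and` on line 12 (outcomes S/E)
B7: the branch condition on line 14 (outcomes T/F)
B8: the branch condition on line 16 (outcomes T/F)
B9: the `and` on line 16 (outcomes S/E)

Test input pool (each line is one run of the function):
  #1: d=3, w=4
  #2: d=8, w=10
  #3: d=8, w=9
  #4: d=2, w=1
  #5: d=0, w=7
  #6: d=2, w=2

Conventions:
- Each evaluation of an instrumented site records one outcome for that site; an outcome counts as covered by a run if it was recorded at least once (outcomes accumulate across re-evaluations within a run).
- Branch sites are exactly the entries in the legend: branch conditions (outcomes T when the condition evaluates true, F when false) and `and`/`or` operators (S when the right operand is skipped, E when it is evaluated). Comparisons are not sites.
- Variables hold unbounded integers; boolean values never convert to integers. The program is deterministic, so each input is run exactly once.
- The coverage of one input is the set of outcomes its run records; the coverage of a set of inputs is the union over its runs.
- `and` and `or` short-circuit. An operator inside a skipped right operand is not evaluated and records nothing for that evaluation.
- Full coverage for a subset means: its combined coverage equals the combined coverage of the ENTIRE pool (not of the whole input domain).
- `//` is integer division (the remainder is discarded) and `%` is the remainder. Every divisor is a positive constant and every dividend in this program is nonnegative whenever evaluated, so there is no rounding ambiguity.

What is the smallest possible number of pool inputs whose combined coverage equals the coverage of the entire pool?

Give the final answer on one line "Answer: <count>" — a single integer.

run #1 (d=3, w=4) runs B1->F, B2->F, B3->T, B4->F; records B1=F, B2=F, B3=T, B4=F
run #2 (d=8, w=10) runs B1->F, B2->F, B3->F, B6->E, B5->F, B9->S, B8->F; records B1=F, B2=F, B3=F, B5=F, B6=E, B8=F, B9=S
run #3 (d=8, w=9) runs B1->F, B2->F, B3->F, B6->E, B5->F, B9->S, B8->F; records B1=F, B2=F, B3=F, B5=F, B6=E, B8=F, B9=S
run #4 (d=2, w=1) runs B1->F, B2->T, B3->T, B4->F; records B1=F, B2=T, B3=T, B4=F
run #5 (d=0, w=7) runs B1->F, B2->F, B3->T, B4->F; records B1=F, B2=F, B3=T, B4=F
run #6 (d=2, w=2) runs B1->F, B2->F, B3->T, B4->F; records B1=F, B2=F, B3=T, B4=F
together the pool reaches 10 outcomes: B1=F, B2=T, B2=F, B3=T, B3=F, B4=F, B5=F, B6=E, B8=F, B9=S
checked all size-1 subsets: none covers 10 outcomes (max 7/10)
the canonical winner is {2, 4}: size 2, full 10-outcome coverage, earliest index list among size-2 covers

Answer: 2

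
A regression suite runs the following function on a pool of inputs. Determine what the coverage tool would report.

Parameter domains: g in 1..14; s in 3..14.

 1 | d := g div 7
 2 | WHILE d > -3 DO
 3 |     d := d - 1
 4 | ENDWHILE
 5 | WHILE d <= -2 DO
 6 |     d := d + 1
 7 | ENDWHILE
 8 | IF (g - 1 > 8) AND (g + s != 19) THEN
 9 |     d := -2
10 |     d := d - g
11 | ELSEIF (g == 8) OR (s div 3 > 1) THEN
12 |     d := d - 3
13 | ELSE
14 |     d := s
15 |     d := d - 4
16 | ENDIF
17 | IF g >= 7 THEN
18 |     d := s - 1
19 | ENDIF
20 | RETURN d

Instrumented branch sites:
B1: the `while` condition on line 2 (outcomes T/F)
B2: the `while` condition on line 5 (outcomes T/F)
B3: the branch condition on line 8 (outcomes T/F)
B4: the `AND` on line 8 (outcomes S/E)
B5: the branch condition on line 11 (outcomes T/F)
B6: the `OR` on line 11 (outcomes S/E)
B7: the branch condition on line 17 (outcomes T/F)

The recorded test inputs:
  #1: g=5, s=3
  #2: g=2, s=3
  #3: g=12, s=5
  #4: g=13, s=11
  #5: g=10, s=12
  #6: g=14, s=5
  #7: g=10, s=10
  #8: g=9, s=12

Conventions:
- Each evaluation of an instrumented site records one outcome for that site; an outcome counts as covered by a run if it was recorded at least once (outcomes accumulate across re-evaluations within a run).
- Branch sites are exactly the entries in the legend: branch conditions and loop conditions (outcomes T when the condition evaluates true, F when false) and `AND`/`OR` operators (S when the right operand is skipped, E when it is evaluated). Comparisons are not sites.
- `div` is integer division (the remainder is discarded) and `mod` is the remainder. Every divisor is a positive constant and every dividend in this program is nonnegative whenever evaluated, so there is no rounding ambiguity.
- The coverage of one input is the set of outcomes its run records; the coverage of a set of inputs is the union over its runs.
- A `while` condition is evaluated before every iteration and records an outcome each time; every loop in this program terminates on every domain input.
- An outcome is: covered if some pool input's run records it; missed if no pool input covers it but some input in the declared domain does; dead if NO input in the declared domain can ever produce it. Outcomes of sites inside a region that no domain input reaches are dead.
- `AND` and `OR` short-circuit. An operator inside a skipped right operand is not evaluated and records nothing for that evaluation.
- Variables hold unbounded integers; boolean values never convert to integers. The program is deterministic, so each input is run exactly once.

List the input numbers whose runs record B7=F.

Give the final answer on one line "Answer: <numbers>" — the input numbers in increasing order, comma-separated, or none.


input #1 (g=5, s=3): records B7=F
input #2 (g=2, s=3): records B7=F
input #3 (g=12, s=5): does not record B7=F
input #4 (g=13, s=11): does not record B7=F
input #5 (g=10, s=12): does not record B7=F
input #6 (g=14, s=5): does not record B7=F
input #7 (g=10, s=10): does not record B7=F
input #8 (g=9, s=12): does not record B7=F
Answer: 1, 2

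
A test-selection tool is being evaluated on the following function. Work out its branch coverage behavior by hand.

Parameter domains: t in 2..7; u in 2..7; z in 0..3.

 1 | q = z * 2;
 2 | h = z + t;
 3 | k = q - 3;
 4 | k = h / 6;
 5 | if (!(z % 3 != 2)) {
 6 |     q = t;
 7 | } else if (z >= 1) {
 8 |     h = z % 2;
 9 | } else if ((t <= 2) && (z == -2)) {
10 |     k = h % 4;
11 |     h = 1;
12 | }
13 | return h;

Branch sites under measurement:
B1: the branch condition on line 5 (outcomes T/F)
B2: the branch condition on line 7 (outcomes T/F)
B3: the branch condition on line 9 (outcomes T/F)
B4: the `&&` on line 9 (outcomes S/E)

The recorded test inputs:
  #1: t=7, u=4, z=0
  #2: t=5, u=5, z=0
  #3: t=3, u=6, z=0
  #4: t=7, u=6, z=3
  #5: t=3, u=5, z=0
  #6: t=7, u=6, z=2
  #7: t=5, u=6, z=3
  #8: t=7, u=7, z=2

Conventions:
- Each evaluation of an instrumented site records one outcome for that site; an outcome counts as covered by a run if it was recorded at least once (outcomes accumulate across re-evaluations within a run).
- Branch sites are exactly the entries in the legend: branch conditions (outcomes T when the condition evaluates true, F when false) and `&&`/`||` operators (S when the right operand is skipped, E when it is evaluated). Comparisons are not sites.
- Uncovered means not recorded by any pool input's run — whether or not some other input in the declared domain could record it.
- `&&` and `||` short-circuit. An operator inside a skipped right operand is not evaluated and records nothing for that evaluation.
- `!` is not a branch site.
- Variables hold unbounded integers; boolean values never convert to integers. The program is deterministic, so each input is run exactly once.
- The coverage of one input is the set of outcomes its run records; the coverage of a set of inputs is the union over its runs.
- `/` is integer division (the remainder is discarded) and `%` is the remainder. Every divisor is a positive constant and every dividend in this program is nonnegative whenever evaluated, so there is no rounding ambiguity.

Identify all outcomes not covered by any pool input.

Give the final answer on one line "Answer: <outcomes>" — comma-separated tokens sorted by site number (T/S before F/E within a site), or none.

#1 (t=7, u=4, z=0) -> B1->F, B2->F, B4->S, B3->F; covered: B1=F, B2=F, B3=F, B4=S
#2 (t=5, u=5, z=0) -> B1->F, B2->F, B4->S, B3->F; covered: B1=F, B2=F, B3=F, B4=S
#3 (t=3, u=6, z=0) -> B1->F, B2->F, B4->S, B3->F; covered: B1=F, B2=F, B3=F, B4=S
#4 (t=7, u=6, z=3) -> B1->F, B2->T; covered: B1=F, B2=T
#5 (t=3, u=5, z=0) -> B1->F, B2->F, B4->S, B3->F; covered: B1=F, B2=F, B3=F, B4=S
#6 (t=7, u=6, z=2) -> B1->T; covered: B1=T
#7 (t=5, u=6, z=3) -> B1->F, B2->T; covered: B1=F, B2=T
#8 (t=7, u=7, z=2) -> B1->T; covered: B1=T
union over the pool: B1=T, B1=F, B2=T, B2=F, B3=F, B4=S
uncovered (2 of 8): B3=T, B4=E

Answer: B3=T, B4=E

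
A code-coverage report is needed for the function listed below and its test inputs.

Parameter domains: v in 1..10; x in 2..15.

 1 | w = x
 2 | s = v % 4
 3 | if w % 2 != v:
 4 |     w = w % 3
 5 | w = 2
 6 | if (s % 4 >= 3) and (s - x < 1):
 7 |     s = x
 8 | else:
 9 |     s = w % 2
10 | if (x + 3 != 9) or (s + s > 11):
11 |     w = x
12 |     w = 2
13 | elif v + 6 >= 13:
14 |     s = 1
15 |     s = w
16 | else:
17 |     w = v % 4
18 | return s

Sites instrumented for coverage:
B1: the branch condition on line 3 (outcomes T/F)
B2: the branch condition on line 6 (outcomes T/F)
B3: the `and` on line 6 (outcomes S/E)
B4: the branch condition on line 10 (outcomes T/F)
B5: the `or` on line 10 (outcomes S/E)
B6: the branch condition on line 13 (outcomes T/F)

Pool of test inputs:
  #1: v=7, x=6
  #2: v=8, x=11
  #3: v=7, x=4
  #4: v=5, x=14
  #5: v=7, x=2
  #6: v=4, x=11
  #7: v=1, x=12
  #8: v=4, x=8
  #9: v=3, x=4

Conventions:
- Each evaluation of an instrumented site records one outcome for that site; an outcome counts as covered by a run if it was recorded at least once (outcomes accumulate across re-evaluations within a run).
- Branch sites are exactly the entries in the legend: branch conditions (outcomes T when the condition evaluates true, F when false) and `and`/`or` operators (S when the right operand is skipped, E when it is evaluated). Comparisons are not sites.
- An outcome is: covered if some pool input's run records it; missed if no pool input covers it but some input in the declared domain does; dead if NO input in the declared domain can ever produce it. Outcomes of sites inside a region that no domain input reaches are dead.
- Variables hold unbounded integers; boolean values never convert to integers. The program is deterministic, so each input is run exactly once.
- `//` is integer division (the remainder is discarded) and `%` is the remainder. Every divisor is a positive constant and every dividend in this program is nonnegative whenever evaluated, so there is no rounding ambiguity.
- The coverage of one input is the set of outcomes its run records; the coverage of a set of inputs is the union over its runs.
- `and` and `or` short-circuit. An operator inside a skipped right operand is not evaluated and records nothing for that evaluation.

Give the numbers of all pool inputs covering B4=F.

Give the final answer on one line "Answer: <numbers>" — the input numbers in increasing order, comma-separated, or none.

input #1 (v=7, x=6): does not record B4=F
input #2 (v=8, x=11): does not record B4=F
input #3 (v=7, x=4): does not record B4=F
input #4 (v=5, x=14): does not record B4=F
input #5 (v=7, x=2): does not record B4=F
input #6 (v=4, x=11): does not record B4=F
input #7 (v=1, x=12): does not record B4=F
input #8 (v=4, x=8): does not record B4=F
input #9 (v=3, x=4): does not record B4=F

Answer: none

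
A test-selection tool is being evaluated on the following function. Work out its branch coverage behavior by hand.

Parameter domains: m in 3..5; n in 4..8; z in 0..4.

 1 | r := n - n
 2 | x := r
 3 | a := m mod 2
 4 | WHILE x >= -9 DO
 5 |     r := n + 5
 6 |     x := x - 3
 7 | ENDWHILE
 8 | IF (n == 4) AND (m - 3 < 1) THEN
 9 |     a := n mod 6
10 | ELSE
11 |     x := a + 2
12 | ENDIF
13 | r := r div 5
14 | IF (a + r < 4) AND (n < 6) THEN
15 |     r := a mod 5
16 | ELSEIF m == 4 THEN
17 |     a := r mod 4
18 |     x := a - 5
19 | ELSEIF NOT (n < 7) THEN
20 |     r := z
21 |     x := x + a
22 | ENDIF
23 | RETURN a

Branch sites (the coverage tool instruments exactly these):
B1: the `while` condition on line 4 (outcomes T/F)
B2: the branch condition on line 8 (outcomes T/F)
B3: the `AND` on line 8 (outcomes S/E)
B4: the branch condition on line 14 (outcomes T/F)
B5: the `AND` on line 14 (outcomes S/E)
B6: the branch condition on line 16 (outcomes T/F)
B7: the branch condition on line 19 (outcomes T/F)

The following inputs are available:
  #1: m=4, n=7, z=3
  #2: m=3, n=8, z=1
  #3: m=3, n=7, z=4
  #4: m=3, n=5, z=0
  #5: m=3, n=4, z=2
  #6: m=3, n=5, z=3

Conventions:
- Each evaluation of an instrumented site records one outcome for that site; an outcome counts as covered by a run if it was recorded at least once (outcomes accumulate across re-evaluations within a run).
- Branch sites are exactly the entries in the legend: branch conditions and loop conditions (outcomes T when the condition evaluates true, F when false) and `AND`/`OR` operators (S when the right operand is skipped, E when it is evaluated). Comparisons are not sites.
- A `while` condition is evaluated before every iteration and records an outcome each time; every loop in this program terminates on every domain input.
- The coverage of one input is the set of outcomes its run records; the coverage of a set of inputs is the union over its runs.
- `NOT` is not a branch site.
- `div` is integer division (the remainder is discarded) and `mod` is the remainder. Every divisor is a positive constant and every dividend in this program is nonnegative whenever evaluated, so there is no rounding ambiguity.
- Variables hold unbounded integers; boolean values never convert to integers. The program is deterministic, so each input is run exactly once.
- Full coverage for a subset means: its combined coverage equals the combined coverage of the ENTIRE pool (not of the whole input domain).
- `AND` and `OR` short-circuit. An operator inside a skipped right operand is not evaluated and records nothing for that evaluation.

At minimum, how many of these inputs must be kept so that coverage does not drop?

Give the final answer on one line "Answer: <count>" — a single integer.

#1 (m=4, n=7, z=3) -> B1->T, B1->T, B1->T, B1->T, B1->F, B3->S, B2->F, B5->E, B4->F, B6->T; covered: B1=T, B1=F, B2=F, B3=S, B4=F, B5=E, B6=T
#2 (m=3, n=8, z=1) -> B1->T, B1->T, B1->T, B1->T, B1->F, B3->S, B2->F, B5->E, B4->F, B6->F, B7->T; covered: B1=T, B1=F, B2=F, B3=S, B4=F, B5=E, B6=F, B7=T
#3 (m=3, n=7, z=4) -> B1->T, B1->T, B1->T, B1->T, B1->F, B3->S, B2->F, B5->E, B4->F, B6->F, B7->T; covered: B1=T, B1=F, B2=F, B3=S, B4=F, B5=E, B6=F, B7=T
#4 (m=3, n=5, z=0) -> B1->T, B1->T, B1->T, B1->T, B1->F, B3->S, B2->F, B5->E, B4->T; covered: B1=T, B1=F, B2=F, B3=S, B4=T, B5=E
#5 (m=3, n=4, z=2) -> B1->T, B1->T, B1->T, B1->T, B1->F, B3->E, B2->T, B5->S, B4->F, B6->F, B7->F; covered: B1=T, B1=F, B2=T, B3=E, B4=F, B5=S, B6=F, B7=F
#6 (m=3, n=5, z=3) -> B1->T, B1->T, B1->T, B1->T, B1->F, B3->S, B2->F, B5->E, B4->T; covered: B1=T, B1=F, B2=F, B3=S, B4=T, B5=E
together the pool reaches 14 outcomes: B1=T, B1=F, B2=T, B2=F, B3=S, B3=E, B4=T, B4=F, B5=S, B5=E, B6=T, B6=F, B7=T, B7=F
checked all size-1 subsets: none covers 14 outcomes (max 8/14)
checked all size-2 subsets: none covers 14 outcomes (max 12/14)
checked all size-3 subsets: none covers 14 outcomes (max 13/14)
inputs {1, 2, 4, 5} (size 4) cover everything; no size-4 subset with a lexicographically smaller index list covers all 14

Answer: 4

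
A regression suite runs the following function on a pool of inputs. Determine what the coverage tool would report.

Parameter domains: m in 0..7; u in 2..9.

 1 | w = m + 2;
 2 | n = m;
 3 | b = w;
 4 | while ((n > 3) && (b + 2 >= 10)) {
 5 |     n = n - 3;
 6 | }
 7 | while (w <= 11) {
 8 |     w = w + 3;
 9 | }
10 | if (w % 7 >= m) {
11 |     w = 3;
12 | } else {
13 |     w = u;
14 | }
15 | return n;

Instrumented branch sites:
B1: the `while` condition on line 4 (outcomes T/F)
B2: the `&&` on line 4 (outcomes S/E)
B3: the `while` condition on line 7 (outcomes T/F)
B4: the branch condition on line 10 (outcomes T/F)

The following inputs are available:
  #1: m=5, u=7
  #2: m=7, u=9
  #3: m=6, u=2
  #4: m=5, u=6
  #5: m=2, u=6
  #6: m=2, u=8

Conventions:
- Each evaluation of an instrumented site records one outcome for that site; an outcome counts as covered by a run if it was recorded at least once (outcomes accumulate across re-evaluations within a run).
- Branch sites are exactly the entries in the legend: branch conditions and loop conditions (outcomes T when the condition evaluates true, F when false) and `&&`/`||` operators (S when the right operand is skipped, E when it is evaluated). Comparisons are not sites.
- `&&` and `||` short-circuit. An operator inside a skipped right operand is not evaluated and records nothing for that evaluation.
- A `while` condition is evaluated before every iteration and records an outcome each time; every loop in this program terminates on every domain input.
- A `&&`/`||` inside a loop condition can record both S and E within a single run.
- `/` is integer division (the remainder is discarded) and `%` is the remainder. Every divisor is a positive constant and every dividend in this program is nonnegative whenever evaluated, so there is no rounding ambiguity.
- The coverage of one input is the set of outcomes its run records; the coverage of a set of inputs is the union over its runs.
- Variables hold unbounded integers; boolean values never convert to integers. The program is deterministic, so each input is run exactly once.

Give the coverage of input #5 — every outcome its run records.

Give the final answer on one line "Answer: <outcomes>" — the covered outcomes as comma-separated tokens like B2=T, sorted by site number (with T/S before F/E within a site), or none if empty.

Running input #5 (m=2, u=6), event by event:
  B2->S, B1->F, B3->T, B3->T, B3->T, B3->F, B4->T
deduplicating events, the covered set is: B1=F, B2=S, B3=T, B3=F, B4=T

Answer: B1=F, B2=S, B3=T, B3=F, B4=T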